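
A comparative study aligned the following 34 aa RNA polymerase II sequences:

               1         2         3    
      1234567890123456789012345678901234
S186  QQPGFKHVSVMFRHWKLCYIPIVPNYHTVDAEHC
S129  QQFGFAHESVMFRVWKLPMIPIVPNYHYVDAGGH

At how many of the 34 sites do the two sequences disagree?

Differing sites — 3:P/F; 6:K/A; 8:V/E; 14:H/V; 18:C/P; 19:Y/M; 28:T/Y; 32:E/G; 33:H/G; 34:C/H.
That gives 10 mismatches out of 34 aligned sites, so the Hamming distance is 10.

10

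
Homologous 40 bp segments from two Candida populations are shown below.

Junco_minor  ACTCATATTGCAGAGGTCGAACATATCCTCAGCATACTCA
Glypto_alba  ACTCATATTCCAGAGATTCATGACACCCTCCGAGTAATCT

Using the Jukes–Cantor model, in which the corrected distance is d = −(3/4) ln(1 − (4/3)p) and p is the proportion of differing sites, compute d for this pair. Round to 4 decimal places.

0.4260

The sequences differ at positions 10 (G/C), 16 (G/A), 18 (C/T), 19 (G/C), 21 (A/T), 22 (C/G), 24 (T/C), 26 (T/C), 31 (A/C), 33 (C/A), 34 (A/G), 37 (C/A), 40 (A/T).
p = 13/40 = 0.325000.
d = −0.75 · ln(1 − (4/3)·0.325000) = −0.75 · ln(0.566667) = −0.75 · (-0.567983) = 0.4260.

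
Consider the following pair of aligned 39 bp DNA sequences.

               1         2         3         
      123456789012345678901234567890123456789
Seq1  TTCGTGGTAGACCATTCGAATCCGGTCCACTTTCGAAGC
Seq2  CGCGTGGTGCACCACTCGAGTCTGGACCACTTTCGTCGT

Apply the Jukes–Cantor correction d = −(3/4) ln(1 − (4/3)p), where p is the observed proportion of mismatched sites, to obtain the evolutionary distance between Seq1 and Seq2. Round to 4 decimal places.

0.3538

Differing sites — 1:T/C; 2:T/G; 9:A/G; 10:G/C; 15:T/C; 20:A/G; 23:C/T; 26:T/A; 36:A/T; 37:A/C; 39:C/T.
p = 11/39 = 0.282051.
d = −0.75 · ln(1 − (4/3)·0.282051) = −0.75 · ln(0.623932) = −0.75 · (-0.471714) = 0.3538.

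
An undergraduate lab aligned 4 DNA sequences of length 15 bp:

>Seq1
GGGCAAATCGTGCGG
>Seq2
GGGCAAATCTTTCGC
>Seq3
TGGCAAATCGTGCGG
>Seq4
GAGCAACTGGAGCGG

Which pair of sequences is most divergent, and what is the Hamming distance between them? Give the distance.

7

Pairwise Hamming distances:
  Seq1 vs Seq2: 3
  Seq1 vs Seq3: 1
  Seq1 vs Seq4: 4
  Seq2 vs Seq3: 4
  Seq2 vs Seq4: 7
  Seq3 vs Seq4: 5
The largest is 7, between Seq2 and Seq4.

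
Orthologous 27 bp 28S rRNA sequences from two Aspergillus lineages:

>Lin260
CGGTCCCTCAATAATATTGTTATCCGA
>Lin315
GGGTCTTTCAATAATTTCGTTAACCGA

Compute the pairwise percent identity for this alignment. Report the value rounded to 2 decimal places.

Differing sites — 1:C/G; 6:C/T; 7:C/T; 16:A/T; 18:T/C; 23:T/A.
21 of the 27 sites match, so the percent identity is 21/27 × 100 = 77.78%.

77.78%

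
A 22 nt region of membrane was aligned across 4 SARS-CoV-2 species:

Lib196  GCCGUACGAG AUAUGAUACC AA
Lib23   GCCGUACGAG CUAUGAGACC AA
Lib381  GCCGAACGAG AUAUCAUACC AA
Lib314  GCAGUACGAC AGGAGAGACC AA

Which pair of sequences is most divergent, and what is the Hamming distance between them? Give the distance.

8

Pairwise Hamming distances:
  Lib196 vs Lib23: 2
  Lib196 vs Lib381: 2
  Lib196 vs Lib314: 6
  Lib23 vs Lib381: 4
  Lib23 vs Lib314: 6
  Lib381 vs Lib314: 8
The largest is 8, between Lib381 and Lib314.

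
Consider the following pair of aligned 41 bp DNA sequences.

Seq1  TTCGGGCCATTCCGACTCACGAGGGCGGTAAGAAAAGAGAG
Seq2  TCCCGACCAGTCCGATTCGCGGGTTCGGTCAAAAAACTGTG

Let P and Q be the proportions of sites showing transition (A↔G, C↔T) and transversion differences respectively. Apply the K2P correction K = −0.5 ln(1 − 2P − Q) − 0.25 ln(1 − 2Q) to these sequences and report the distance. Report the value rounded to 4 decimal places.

0.4582

Mismatches occur at site 2 (T↔C, transition), site 4 (G↔C, transversion), site 6 (G↔A, transition), site 10 (T↔G, transversion), site 16 (C↔T, transition), site 19 (A↔G, transition), site 22 (A↔G, transition), site 24 (G↔T, transversion), site 25 (G↔T, transversion), site 30 (A↔C, transversion), site 32 (G↔A, transition), site 37 (G↔C, transversion), site 38 (A↔T, transversion), site 40 (A↔T, transversion).
Of the 14 differences, 6 transitions and 8 transversions over 41 sites: P = 6/41 = 0.146341, Q = 8/41 = 0.195122.
d = −0.5·ln(0.512196) − 0.25·ln(0.609756) = −0.5·(-0.669048) − 0.25·(-0.494696) = 0.4582.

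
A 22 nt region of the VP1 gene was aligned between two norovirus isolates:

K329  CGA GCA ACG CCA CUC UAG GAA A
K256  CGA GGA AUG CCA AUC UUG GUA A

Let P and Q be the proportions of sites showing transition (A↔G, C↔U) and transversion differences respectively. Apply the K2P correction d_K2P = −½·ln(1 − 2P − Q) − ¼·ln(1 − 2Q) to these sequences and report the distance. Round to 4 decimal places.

0.2722

Differing sites — 5:C/G (Tv); 8:C/U (Ti); 13:C/A (Tv); 17:A/U (Tv); 20:A/U (Tv).
Of the 5 differences, 1 transition and 4 transversions over 22 sites: P = 1/22 = 0.045455, Q = 4/22 = 0.181818.
d = −0.5·ln(0.727272) − 0.25·ln(0.636364) = −0.5·(-0.318455) − 0.25·(-0.451985) = 0.2722.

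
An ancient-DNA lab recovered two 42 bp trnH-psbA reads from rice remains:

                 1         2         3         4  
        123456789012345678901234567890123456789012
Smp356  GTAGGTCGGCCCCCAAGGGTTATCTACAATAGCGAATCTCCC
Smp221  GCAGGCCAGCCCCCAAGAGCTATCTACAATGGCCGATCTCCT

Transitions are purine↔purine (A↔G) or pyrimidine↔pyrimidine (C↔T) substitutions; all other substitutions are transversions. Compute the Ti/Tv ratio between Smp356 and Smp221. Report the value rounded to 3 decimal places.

Mismatches occur at site 2 (T/C, transition), site 6 (T/C, transition), site 8 (G/A, transition), site 18 (G/A, transition), site 20 (T/C, transition), site 31 (A/G, transition), site 34 (G/C, transversion), site 35 (A/G, transition), site 42 (C/T, transition).
Of the 9 differences, 8 transitions and 1 transversion, so Ti/Tv = 8/1 = 8.000.

8.000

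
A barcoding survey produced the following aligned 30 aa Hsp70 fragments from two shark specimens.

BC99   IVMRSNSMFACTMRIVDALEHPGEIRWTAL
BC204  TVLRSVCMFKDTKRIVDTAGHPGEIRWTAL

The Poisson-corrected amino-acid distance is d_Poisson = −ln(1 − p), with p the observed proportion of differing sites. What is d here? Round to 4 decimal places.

Mismatches occur at site 1 (I↔T), site 3 (M↔L), site 6 (N↔V), site 7 (S↔C), site 10 (A↔K), site 11 (C↔D), site 13 (M↔K), site 18 (A↔T), site 19 (L↔A), site 20 (E↔G).
p = 10/30 = 0.333333.
d = −ln(1 − 0.333333) = −ln(0.666667) = 0.4055.

0.4055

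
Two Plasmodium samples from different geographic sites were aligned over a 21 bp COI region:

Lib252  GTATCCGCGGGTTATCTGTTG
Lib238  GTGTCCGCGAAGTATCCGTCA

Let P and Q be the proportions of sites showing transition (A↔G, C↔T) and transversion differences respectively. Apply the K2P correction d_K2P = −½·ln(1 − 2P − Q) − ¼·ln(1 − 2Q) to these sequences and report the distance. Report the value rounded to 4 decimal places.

0.5076

Differing sites — 3:A/G (Ti); 10:G/A (Ti); 11:G/A (Ti); 12:T/G (Tv); 17:T/C (Ti); 20:T/C (Ti); 21:G/A (Ti).
Of the 7 differences, 6 transitions and 1 transversion over 21 sites: P = 6/21 = 0.285714, Q = 1/21 = 0.047619.
d = −0.5·ln(0.380953) − 0.25·ln(0.904762) = −0.5·(-0.965079) − 0.25·(-0.100083) = 0.5076.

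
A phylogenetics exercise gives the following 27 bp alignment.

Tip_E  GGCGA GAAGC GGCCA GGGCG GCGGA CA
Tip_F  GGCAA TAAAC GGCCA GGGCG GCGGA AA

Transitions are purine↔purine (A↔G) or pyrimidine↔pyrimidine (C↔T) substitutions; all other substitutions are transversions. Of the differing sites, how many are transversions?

Mismatches occur at site 4 (G↔A, transition), site 6 (G↔T, transversion), site 9 (G↔A, transition), site 26 (C↔A, transversion).
Of the 4 differences, 2 transitions and 2 transversions, so the answer is 2.

2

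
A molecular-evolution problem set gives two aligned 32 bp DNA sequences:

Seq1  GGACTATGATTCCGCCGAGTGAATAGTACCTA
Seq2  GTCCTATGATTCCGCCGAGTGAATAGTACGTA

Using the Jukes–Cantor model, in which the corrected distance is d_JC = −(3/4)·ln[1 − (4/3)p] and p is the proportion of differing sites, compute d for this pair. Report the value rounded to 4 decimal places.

Mismatches occur at site 2 (G→T), site 3 (A→C), site 30 (C→G).
p = 3/32 = 0.093750.
d = −0.75 · ln(1 − (4/3)·0.093750) = −0.75 · ln(0.875000) = −0.75 · (-0.133531) = 0.1001.

0.1001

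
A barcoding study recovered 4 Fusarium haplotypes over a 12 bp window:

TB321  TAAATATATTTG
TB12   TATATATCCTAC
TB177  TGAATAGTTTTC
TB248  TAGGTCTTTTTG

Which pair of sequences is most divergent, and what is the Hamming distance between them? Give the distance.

Pairwise Hamming distances:
  TB321 vs TB12: 5
  TB321 vs TB177: 4
  TB321 vs TB248: 4
  TB12 vs TB177: 6
  TB12 vs TB248: 7
  TB177 vs TB248: 6
The largest is 7, between TB12 and TB248.

7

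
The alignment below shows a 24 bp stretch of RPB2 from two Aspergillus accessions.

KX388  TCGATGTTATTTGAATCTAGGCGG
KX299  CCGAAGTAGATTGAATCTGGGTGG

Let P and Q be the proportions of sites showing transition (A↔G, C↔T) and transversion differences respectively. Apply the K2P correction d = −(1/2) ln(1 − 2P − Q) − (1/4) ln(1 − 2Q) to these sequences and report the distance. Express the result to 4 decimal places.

0.3785

The sequences differ at positions 1 (T/C, transition), 5 (T/A, transversion), 8 (T/A, transversion), 9 (A/G, transition), 10 (T/A, transversion), 19 (A/G, transition), 22 (C/T, transition).
Of the 7 differences, 4 transitions and 3 transversions over 24 sites: P = 4/24 = 0.166667, Q = 3/24 = 0.125000.
d = −0.5·ln(0.541666) − 0.25·ln(0.750000) = −0.5·(-0.613106) − 0.25·(-0.287682) = 0.3785.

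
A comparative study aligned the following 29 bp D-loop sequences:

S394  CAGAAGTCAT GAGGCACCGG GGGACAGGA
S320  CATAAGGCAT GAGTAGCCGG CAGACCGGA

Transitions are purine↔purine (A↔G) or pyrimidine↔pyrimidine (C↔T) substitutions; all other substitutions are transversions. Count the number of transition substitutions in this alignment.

2

Mismatches occur at site 3 (G→T, transversion), site 7 (T→G, transversion), site 14 (G→T, transversion), site 15 (C→A, transversion), site 16 (A→G, transition), site 21 (G→C, transversion), site 22 (G→A, transition), site 26 (A→C, transversion).
Of the 8 differences, 2 transitions and 6 transversions, so the answer is 2.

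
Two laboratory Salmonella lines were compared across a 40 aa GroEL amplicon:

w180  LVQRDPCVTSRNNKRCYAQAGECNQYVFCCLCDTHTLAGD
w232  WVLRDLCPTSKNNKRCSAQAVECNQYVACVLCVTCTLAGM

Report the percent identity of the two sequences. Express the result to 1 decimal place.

The sequences differ at positions 1 (L/W), 3 (Q/L), 6 (P/L), 8 (V/P), 11 (R/K), 17 (Y/S), 21 (G/V), 28 (F/A), 30 (C/V), 33 (D/V), 35 (H/C), 40 (D/M).
28 of the 40 sites match, so the percent identity is 28/40 × 100 = 70.0%.

70.0%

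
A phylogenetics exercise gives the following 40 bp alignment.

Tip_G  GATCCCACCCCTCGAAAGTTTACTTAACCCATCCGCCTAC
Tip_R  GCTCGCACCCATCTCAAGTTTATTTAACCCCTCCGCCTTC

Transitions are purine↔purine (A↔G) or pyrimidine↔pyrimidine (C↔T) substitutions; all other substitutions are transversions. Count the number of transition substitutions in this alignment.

The sequences differ at positions 2 (A/C, transversion), 5 (C/G, transversion), 11 (C/A, transversion), 14 (G/T, transversion), 15 (A/C, transversion), 23 (C/T, transition), 31 (A/C, transversion), 39 (A/T, transversion).
Of the 8 differences, 1 transition and 7 transversions, so the answer is 1.

1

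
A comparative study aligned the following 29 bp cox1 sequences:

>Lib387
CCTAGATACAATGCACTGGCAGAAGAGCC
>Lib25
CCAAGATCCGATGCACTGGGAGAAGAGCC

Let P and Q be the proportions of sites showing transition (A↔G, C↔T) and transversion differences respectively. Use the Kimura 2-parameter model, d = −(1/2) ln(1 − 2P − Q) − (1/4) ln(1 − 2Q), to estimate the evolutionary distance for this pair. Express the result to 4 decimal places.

0.1526

The sequences differ at positions 3 (T/A, transversion), 8 (A/C, transversion), 10 (A/G, transition), 20 (C/G, transversion).
Of the 4 differences, 1 transition and 3 transversions over 29 sites: P = 1/29 = 0.034483, Q = 3/29 = 0.103448.
d = −0.5·ln(0.827586) − 0.25·ln(0.793104) = −0.5·(-0.189242) − 0.25·(-0.231801) = 0.1526.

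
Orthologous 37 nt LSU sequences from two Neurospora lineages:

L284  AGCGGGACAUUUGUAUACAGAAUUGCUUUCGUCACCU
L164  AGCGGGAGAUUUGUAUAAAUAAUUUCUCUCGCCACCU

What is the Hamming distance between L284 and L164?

Mismatches occur at site 8 (C/G), site 18 (C/A), site 20 (G/U), site 25 (G/U), site 28 (U/C), site 32 (U/C).
That gives 6 mismatches out of 37 aligned sites, so the Hamming distance is 6.

6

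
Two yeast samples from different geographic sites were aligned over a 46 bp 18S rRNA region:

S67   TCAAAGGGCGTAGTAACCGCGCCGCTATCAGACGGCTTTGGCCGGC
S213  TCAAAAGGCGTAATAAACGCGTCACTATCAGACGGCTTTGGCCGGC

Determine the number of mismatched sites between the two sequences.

5

Mismatches occur at site 6 (G→A), site 13 (G→A), site 17 (C→A), site 22 (C→T), site 24 (G→A).
That gives 5 mismatches out of 46 aligned sites, so the Hamming distance is 5.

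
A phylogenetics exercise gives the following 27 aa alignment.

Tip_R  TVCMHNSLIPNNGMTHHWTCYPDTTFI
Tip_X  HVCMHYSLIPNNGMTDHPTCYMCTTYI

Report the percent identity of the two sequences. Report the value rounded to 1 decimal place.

Differing sites — 1:T/H; 6:N/Y; 16:H/D; 18:W/P; 22:P/M; 23:D/C; 26:F/Y.
20 of the 27 sites match, so the percent identity is 20/27 × 100 = 74.1%.

74.1%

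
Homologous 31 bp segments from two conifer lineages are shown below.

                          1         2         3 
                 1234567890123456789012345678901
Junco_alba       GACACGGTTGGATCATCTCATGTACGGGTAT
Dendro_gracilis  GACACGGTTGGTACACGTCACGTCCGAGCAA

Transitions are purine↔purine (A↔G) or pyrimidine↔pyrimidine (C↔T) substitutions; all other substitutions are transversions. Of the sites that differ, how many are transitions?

4

Mismatches occur at site 12 (A→T, transversion), site 13 (T→A, transversion), site 16 (T→C, transition), site 17 (C→G, transversion), site 21 (T→C, transition), site 24 (A→C, transversion), site 27 (G→A, transition), site 29 (T→C, transition), site 31 (T→A, transversion).
Of the 9 differences, 4 transitions and 5 transversions, so the answer is 4.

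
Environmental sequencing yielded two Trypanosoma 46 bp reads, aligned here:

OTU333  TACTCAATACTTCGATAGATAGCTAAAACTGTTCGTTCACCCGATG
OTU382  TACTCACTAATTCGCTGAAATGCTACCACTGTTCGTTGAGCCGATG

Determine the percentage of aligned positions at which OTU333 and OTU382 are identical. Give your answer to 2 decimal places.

76.09%

The sequences differ at positions 7 (A/C), 10 (C/A), 15 (A/C), 17 (A/G), 18 (G/A), 20 (T/A), 21 (A/T), 26 (A/C), 27 (A/C), 38 (C/G), 40 (C/G).
35 of the 46 sites match, so the percent identity is 35/46 × 100 = 76.09%.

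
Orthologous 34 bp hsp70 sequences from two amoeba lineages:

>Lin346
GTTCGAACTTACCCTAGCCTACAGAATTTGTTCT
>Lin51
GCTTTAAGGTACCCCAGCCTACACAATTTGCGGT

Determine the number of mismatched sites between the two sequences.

Mismatches occur at site 2 (T→C), site 4 (C→T), site 5 (G→T), site 8 (C→G), site 9 (T→G), site 15 (T→C), site 24 (G→C), site 31 (T→C), site 32 (T→G), site 33 (C→G).
That gives 10 mismatches out of 34 aligned sites, so the Hamming distance is 10.

10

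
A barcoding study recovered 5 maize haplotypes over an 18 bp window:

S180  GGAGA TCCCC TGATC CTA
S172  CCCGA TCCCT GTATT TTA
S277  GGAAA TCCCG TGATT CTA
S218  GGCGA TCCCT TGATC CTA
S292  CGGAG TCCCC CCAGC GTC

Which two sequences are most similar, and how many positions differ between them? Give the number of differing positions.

2

Pairwise Hamming distances:
  S180 vs S172: 8
  S180 vs S277: 3
  S180 vs S218: 2
  S180 vs S292: 9
  S172 vs S277: 8
  S172 vs S218: 6
  S172 vs S292: 11
  S277 vs S218: 4
  S277 vs S292: 10
  S218 vs S292: 10
The smallest is 2, between S180 and S218.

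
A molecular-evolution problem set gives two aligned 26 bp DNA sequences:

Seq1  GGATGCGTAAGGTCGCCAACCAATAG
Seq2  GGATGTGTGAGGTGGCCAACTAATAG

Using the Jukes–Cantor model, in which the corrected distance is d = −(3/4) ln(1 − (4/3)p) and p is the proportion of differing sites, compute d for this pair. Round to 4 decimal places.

0.1722

Mismatches occur at site 6 (C/T), site 9 (A/G), site 14 (C/G), site 21 (C/T).
p = 4/26 = 0.153846.
d = −0.75 · ln(1 − (4/3)·0.153846) = −0.75 · ln(0.794872) = −0.75 · (-0.229574) = 0.1722.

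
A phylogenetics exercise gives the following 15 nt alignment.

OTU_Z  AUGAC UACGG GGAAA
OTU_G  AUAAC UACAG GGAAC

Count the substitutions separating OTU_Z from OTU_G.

Mismatches occur at site 3 (G/A), site 9 (G/A), site 15 (A/C).
That gives 3 mismatches out of 15 aligned sites, so the Hamming distance is 3.

3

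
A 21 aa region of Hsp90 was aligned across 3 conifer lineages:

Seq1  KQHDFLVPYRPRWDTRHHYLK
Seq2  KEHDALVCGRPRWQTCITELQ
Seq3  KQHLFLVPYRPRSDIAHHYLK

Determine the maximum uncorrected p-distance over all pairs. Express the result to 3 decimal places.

0.619

Pairwise Hamming distances:
  Seq1 vs Seq2: 10
  Seq1 vs Seq3: 4
  Seq2 vs Seq3: 13
The largest is 13 mismatches, between Seq2 and Seq3; p = 13/21 = 0.619.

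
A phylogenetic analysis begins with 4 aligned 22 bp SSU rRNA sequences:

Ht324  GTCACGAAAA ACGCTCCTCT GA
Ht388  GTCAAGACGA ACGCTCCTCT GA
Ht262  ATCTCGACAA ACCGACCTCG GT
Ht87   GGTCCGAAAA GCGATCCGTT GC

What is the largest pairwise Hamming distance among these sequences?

13

Pairwise Hamming distances:
  Ht324 vs Ht388: 3
  Ht324 vs Ht262: 8
  Ht324 vs Ht87: 8
  Ht388 vs Ht262: 9
  Ht388 vs Ht87: 11
  Ht262 vs Ht87: 13
The largest is 13, between Ht262 and Ht87.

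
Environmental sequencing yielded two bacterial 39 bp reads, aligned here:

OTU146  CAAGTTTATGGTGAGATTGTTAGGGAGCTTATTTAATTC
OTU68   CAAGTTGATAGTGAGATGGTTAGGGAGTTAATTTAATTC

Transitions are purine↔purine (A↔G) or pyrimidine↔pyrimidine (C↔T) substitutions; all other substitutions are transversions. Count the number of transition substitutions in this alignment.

2

Differing sites — 7:T/G (Tv); 10:G/A (Ti); 18:T/G (Tv); 28:C/T (Ti); 30:T/A (Tv).
Of the 5 differences, 2 transitions and 3 transversions, so the answer is 2.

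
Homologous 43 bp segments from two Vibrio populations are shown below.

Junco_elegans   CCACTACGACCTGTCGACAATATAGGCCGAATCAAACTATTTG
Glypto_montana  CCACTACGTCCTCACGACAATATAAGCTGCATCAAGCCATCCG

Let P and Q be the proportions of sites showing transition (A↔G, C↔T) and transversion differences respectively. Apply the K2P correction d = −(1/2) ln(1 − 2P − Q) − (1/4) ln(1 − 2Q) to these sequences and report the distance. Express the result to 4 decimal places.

The sequences differ at positions 9 (A/T, transversion), 13 (G/C, transversion), 14 (T/A, transversion), 25 (G/A, transition), 28 (C/T, transition), 30 (A/C, transversion), 36 (A/G, transition), 38 (T/C, transition), 41 (T/C, transition), 42 (T/C, transition).
Of the 10 differences, 6 transitions and 4 transversions over 43 sites: P = 6/43 = 0.139535, Q = 4/43 = 0.093023.
d = −0.5·ln(0.627907) − 0.25·ln(0.813954) = −0.5·(-0.465363) − 0.25·(-0.205851) = 0.2841.

0.2841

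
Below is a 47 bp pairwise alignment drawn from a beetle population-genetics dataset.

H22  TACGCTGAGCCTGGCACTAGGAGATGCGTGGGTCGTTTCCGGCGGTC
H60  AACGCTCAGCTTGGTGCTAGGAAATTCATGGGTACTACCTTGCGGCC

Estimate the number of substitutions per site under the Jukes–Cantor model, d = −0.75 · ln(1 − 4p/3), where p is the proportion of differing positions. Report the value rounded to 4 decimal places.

0.4157

The sequences differ at positions 1 (T/A), 7 (G/C), 11 (C/T), 15 (C/T), 16 (A/G), 23 (G/A), 26 (G/T), 28 (G/A), 34 (C/A), 35 (G/C), 37 (T/A), 38 (T/C), 40 (C/T), 41 (G/T), 46 (T/C).
p = 15/47 = 0.319149.
d = −0.75 · ln(1 − (4/3)·0.319149) = −0.75 · ln(0.574468) = −0.75 · (-0.554311) = 0.4157.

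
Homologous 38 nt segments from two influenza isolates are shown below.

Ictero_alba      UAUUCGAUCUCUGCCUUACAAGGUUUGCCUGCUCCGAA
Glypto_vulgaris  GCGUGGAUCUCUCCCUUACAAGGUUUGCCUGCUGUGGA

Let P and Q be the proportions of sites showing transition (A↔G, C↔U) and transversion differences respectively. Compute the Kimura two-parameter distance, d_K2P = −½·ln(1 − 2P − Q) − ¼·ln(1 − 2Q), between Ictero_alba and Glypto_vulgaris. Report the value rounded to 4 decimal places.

0.2476

The sequences differ at positions 1 (U/G, transversion), 2 (A/C, transversion), 3 (U/G, transversion), 5 (C/G, transversion), 13 (G/C, transversion), 34 (C/G, transversion), 35 (C/U, transition), 37 (A/G, transition).
Of the 8 differences, 2 transitions and 6 transversions over 38 sites: P = 2/38 = 0.052632, Q = 6/38 = 0.157895.
d = −0.5·ln(0.736841) − 0.25·ln(0.684210) = −0.5·(-0.305383) − 0.25·(-0.379490) = 0.2476.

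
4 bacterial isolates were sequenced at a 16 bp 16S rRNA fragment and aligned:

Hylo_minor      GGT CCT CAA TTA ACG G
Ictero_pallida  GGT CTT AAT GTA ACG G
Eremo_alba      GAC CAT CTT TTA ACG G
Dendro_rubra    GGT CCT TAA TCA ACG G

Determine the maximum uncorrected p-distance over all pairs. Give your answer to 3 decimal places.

0.438

Pairwise Hamming distances:
  Hylo_minor vs Ictero_pallida: 4
  Hylo_minor vs Eremo_alba: 5
  Hylo_minor vs Dendro_rubra: 2
  Ictero_pallida vs Eremo_alba: 6
  Ictero_pallida vs Dendro_rubra: 5
  Eremo_alba vs Dendro_rubra: 7
The largest is 7 mismatches, between Eremo_alba and Dendro_rubra; p = 7/16 = 0.438.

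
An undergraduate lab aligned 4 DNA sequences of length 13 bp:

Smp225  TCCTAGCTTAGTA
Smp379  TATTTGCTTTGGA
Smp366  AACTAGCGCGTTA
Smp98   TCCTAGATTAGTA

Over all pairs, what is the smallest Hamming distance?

Pairwise Hamming distances:
  Smp225 vs Smp379: 5
  Smp225 vs Smp366: 6
  Smp225 vs Smp98: 1
  Smp379 vs Smp366: 8
  Smp379 vs Smp98: 6
  Smp366 vs Smp98: 7
The smallest is 1, between Smp225 and Smp98.

1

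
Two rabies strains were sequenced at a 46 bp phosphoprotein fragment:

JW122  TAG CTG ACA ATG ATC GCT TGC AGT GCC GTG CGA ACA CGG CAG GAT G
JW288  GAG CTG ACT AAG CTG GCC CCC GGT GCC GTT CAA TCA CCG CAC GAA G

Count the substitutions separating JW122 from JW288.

15

Mismatches occur at site 1 (T→G), site 9 (A→T), site 11 (T→A), site 13 (A→C), site 15 (C→G), site 18 (T→C), site 19 (T→C), site 20 (G→C), site 22 (A→G), site 30 (G→T), site 32 (G→A), site 34 (A→T), site 38 (G→C), site 42 (G→C), site 45 (T→A).
That gives 15 mismatches out of 46 aligned sites, so the Hamming distance is 15.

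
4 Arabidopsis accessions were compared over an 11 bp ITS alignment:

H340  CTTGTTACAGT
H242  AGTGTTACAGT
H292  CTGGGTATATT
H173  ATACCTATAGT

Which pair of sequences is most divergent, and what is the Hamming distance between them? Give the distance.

6

Pairwise Hamming distances:
  H340 vs H242: 2
  H340 vs H292: 4
  H340 vs H173: 5
  H242 vs H292: 6
  H242 vs H173: 5
  H292 vs H173: 5
The largest is 6, between H242 and H292.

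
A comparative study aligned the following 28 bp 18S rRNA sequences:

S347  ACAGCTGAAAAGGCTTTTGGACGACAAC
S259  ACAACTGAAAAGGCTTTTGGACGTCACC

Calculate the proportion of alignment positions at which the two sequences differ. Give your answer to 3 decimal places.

Differing sites — 4:G/A; 24:A/T; 27:A/C.
There are 3 differences over 28 sites, so p = 3/28 = 0.107.

0.107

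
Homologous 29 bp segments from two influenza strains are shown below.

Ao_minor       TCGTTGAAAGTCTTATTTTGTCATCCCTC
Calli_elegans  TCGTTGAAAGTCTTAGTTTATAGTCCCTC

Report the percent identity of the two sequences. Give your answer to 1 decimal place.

Differing sites — 16:T/G; 20:G/A; 22:C/A; 23:A/G.
25 of the 29 sites match, so the percent identity is 25/29 × 100 = 86.2%.

86.2%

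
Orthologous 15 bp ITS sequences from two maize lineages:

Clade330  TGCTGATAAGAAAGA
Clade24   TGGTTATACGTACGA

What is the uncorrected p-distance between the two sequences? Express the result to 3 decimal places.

The sequences differ at positions 3 (C/G), 5 (G/T), 9 (A/C), 11 (A/T), 13 (A/C).
There are 5 differences over 15 sites, so p = 5/15 = 0.333.

0.333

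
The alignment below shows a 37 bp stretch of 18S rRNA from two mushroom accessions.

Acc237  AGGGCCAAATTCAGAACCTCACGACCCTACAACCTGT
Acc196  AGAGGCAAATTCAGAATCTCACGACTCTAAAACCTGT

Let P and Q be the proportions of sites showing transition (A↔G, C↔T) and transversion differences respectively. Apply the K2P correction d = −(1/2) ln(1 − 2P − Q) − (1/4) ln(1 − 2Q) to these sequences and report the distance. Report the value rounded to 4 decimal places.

0.1504

Mismatches occur at site 3 (G↔A, transition), site 5 (C↔G, transversion), site 17 (C↔T, transition), site 26 (C↔T, transition), site 30 (C↔A, transversion).
Of the 5 differences, 3 transitions and 2 transversions over 37 sites: P = 3/37 = 0.081081, Q = 2/37 = 0.054054.
d = −0.5·ln(0.783784) − 0.25·ln(0.891892) = −0.5·(-0.243622) − 0.25·(-0.114410) = 0.1504.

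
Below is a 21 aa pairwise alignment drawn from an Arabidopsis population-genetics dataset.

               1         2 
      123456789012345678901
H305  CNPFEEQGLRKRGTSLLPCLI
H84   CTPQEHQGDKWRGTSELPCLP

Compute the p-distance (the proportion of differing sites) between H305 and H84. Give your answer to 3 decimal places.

0.381

Differing sites — 2:N/T; 4:F/Q; 6:E/H; 9:L/D; 10:R/K; 11:K/W; 16:L/E; 21:I/P.
There are 8 differences over 21 sites, so p = 8/21 = 0.381.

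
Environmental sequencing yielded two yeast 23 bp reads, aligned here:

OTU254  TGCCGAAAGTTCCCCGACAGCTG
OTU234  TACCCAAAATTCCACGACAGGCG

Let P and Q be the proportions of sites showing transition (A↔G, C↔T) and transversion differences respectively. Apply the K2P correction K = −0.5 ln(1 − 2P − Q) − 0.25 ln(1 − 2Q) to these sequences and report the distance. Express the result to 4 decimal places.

The sequences differ at positions 2 (G/A, transition), 5 (G/C, transversion), 9 (G/A, transition), 14 (C/A, transversion), 21 (C/G, transversion), 22 (T/C, transition).
Of the 6 differences, 3 transitions and 3 transversions over 23 sites: P = 3/23 = 0.130435, Q = 3/23 = 0.130435.
d = −0.5·ln(0.608695) − 0.25·ln(0.739130) = −0.5·(-0.496438) − 0.25·(-0.302281) = 0.3238.

0.3238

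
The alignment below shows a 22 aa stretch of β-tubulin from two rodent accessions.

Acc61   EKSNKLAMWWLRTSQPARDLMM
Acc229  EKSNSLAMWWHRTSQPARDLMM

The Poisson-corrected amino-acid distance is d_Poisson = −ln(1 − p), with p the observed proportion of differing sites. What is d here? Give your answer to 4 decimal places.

0.0953

The sequences differ at positions 5 (K/S), 11 (L/H).
p = 2/22 = 0.090909.
d = −ln(1 − 0.090909) = −ln(0.909091) = 0.0953.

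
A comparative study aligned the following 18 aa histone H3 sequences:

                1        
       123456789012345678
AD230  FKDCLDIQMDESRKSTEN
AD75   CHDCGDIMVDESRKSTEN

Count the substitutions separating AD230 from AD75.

5

Mismatches occur at site 1 (F→C), site 2 (K→H), site 5 (L→G), site 8 (Q→M), site 9 (M→V).
That gives 5 mismatches out of 18 aligned sites, so the Hamming distance is 5.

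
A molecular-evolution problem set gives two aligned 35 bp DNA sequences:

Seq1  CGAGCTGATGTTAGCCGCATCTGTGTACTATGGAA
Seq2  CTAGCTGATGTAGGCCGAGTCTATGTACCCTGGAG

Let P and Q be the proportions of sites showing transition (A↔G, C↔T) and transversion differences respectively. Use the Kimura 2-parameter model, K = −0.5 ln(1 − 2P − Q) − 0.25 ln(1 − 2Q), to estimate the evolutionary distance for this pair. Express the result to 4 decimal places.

0.3203

Differing sites — 2:G/T (Tv); 12:T/A (Tv); 13:A/G (Ti); 18:C/A (Tv); 19:A/G (Ti); 23:G/A (Ti); 29:T/C (Ti); 30:A/C (Tv); 35:A/G (Ti).
Of the 9 differences, 5 transitions and 4 transversions over 35 sites: P = 5/35 = 0.142857, Q = 4/35 = 0.114286.
d = −0.5·ln(0.600000) − 0.25·ln(0.771428) = −0.5·(-0.510826) − 0.25·(-0.259512) = 0.3203.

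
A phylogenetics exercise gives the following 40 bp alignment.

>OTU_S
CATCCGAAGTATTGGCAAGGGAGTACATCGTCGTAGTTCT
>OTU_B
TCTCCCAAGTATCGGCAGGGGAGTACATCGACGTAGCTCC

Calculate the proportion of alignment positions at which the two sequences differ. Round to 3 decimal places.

0.200

Mismatches occur at site 1 (C↔T), site 2 (A↔C), site 6 (G↔C), site 13 (T↔C), site 18 (A↔G), site 31 (T↔A), site 37 (T↔C), site 40 (T↔C).
There are 8 differences over 40 sites, so p = 8/40 = 0.200.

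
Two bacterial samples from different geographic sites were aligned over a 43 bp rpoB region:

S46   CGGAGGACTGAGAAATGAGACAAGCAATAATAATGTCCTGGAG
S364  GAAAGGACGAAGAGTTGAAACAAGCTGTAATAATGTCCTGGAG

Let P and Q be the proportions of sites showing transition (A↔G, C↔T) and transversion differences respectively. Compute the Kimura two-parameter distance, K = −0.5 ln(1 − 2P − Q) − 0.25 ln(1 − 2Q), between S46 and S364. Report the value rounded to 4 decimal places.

0.2841

Differing sites — 1:C/G (Tv); 2:G/A (Ti); 3:G/A (Ti); 9:T/G (Tv); 10:G/A (Ti); 14:A/G (Ti); 15:A/T (Tv); 19:G/A (Ti); 26:A/T (Tv); 27:A/G (Ti).
Of the 10 differences, 6 transitions and 4 transversions over 43 sites: P = 6/43 = 0.139535, Q = 4/43 = 0.093023.
d = −0.5·ln(0.627907) − 0.25·ln(0.813954) = −0.5·(-0.465363) − 0.25·(-0.205851) = 0.2841.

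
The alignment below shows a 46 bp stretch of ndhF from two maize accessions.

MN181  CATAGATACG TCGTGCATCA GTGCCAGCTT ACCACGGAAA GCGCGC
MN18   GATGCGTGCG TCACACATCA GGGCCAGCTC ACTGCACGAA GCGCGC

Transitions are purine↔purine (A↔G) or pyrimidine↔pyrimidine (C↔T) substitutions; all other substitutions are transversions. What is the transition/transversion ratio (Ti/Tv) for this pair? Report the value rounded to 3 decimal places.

The sequences differ at positions 1 (C/G, transversion), 4 (A/G, transition), 5 (G/C, transversion), 6 (A/G, transition), 8 (A/G, transition), 13 (G/A, transition), 14 (T/C, transition), 15 (G/A, transition), 22 (T/G, transversion), 30 (T/C, transition), 33 (C/T, transition), 34 (A/G, transition), 36 (G/A, transition), 37 (G/C, transversion), 38 (A/G, transition).
Of the 15 differences, 11 transitions and 4 transversions, so Ti/Tv = 11/4 = 2.750.

2.750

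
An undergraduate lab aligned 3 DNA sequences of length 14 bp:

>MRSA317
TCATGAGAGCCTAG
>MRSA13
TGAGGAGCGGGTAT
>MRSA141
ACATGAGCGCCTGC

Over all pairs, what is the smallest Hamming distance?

Pairwise Hamming distances:
  MRSA317 vs MRSA13: 6
  MRSA317 vs MRSA141: 4
  MRSA13 vs MRSA141: 7
The smallest is 4, between MRSA317 and MRSA141.

4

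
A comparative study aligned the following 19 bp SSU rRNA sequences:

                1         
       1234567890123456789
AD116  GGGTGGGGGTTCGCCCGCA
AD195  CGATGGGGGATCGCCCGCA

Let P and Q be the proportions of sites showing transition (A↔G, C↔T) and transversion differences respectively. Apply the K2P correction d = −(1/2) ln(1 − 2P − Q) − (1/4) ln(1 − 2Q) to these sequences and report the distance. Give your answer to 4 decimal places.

The sequences differ at positions 1 (G/C, transversion), 3 (G/A, transition), 10 (T/A, transversion).
Of the 3 differences, 1 transition and 2 transversions over 19 sites: P = 1/19 = 0.052632, Q = 2/19 = 0.105263.
d = −0.5·ln(0.789473) − 0.25·ln(0.789474) = −0.5·(-0.236390) − 0.25·(-0.236388) = 0.1773.

0.1773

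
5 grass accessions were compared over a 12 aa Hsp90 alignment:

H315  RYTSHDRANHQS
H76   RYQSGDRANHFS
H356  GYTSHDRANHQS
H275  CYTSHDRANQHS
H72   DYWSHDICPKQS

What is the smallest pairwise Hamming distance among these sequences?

Pairwise Hamming distances:
  H315 vs H76: 3
  H315 vs H356: 1
  H315 vs H275: 3
  H315 vs H72: 6
  H76 vs H356: 4
  H76 vs H275: 5
  H76 vs H72: 8
  H356 vs H275: 3
  H356 vs H72: 6
  H275 vs H72: 7
The smallest is 1, between H315 and H356.

1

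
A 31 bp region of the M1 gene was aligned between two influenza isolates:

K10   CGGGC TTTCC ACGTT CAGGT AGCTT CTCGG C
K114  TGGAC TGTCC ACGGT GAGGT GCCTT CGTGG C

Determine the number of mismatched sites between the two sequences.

Differing sites — 1:C/T; 4:G/A; 7:T/G; 14:T/G; 16:C/G; 21:A/G; 22:G/C; 27:T/G; 28:C/T.
That gives 9 mismatches out of 31 aligned sites, so the Hamming distance is 9.

9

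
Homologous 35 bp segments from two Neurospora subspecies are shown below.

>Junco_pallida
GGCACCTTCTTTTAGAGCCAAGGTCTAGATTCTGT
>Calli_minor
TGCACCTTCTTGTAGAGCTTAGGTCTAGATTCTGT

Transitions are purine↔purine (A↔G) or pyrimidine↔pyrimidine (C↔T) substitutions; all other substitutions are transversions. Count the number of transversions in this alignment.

Differing sites — 1:G/T (Tv); 12:T/G (Tv); 19:C/T (Ti); 20:A/T (Tv).
Of the 4 differences, 1 transition and 3 transversions, so the answer is 3.

3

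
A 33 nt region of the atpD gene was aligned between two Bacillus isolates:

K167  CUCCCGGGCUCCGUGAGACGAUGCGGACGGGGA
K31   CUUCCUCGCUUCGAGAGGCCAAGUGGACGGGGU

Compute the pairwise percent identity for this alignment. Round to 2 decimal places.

69.70%

Differing sites — 3:C/U; 6:G/U; 7:G/C; 11:C/U; 14:U/A; 18:A/G; 20:G/C; 22:U/A; 24:C/U; 33:A/U.
23 of the 33 sites match, so the percent identity is 23/33 × 100 = 69.70%.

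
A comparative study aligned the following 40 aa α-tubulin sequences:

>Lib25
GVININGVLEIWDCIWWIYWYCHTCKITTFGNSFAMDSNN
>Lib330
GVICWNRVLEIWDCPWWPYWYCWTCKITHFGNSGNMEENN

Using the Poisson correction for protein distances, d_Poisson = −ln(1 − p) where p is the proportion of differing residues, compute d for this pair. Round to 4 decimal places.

Mismatches occur at site 4 (N→C), site 5 (I→W), site 7 (G→R), site 15 (I→P), site 18 (I→P), site 23 (H→W), site 29 (T→H), site 34 (F→G), site 35 (A→N), site 37 (D→E), site 38 (S→E).
p = 11/40 = 0.275000.
d = −ln(1 − 0.275000) = −ln(0.725000) = 0.3216.

0.3216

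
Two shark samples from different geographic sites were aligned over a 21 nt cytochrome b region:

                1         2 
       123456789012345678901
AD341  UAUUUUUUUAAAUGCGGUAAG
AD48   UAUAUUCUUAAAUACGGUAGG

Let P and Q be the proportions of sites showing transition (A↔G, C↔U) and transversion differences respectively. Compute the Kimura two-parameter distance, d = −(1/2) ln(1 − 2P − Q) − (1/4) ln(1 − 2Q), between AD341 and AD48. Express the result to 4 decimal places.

0.2278

Differing sites — 4:U/A (Tv); 7:U/C (Ti); 14:G/A (Ti); 20:A/G (Ti).
Of the 4 differences, 3 transitions and 1 transversion over 21 sites: P = 3/21 = 0.142857, Q = 1/21 = 0.047619.
d = −0.5·ln(0.666667) − 0.25·ln(0.904762) = −0.5·(-0.405465) − 0.25·(-0.100083) = 0.2278.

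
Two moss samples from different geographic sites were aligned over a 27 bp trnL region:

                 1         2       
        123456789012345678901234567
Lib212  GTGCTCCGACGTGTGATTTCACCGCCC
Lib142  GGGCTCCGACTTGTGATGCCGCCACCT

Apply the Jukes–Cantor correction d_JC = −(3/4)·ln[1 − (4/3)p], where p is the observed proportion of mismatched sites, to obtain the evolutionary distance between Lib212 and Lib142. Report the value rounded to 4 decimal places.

0.3181

The sequences differ at positions 2 (T/G), 11 (G/T), 18 (T/G), 19 (T/C), 21 (A/G), 24 (G/A), 27 (C/T).
p = 7/27 = 0.259259.
d = −0.75 · ln(1 − (4/3)·0.259259) = −0.75 · ln(0.654321) = −0.75 · (-0.424157) = 0.3181.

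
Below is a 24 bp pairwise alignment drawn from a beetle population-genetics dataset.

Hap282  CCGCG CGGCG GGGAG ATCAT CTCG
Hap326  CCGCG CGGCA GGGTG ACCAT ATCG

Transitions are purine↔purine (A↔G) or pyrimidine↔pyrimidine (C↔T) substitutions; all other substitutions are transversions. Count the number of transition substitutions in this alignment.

2

Differing sites — 10:G/A (Ti); 14:A/T (Tv); 17:T/C (Ti); 21:C/A (Tv).
Of the 4 differences, 2 transitions and 2 transversions, so the answer is 2.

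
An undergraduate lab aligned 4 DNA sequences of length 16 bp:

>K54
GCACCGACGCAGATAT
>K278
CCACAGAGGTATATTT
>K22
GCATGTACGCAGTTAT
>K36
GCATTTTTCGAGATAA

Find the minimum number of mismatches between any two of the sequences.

Pairwise Hamming distances:
  K54 vs K278: 6
  K54 vs K22: 4
  K54 vs K36: 8
  K278 vs K22: 9
  K278 vs K36: 11
  K22 vs K36: 7
The smallest is 4, between K54 and K22.

4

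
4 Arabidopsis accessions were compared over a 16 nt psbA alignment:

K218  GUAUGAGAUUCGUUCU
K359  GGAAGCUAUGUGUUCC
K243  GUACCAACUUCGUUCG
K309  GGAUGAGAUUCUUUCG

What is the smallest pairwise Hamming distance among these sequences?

Pairwise Hamming distances:
  K218 vs K359: 7
  K218 vs K243: 5
  K218 vs K309: 3
  K359 vs K243: 9
  K359 vs K309: 7
  K243 vs K309: 6
The smallest is 3, between K218 and K309.

3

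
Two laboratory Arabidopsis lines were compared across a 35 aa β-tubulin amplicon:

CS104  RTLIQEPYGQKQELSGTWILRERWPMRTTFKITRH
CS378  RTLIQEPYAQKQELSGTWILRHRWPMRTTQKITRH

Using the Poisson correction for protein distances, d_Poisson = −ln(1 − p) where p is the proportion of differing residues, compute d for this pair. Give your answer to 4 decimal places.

0.0896

The sequences differ at positions 9 (G/A), 22 (E/H), 30 (F/Q).
p = 3/35 = 0.085714.
d = −ln(1 − 0.085714) = −ln(0.914286) = 0.0896.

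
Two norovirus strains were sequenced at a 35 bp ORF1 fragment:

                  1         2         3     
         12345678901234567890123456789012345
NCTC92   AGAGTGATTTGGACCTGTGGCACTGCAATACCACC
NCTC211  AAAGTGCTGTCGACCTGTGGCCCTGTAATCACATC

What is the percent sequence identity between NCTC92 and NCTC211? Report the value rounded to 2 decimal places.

74.29%

Differing sites — 2:G/A; 7:A/C; 9:T/G; 11:G/C; 22:A/C; 26:C/T; 30:A/C; 31:C/A; 34:C/T.
26 of the 35 sites match, so the percent identity is 26/35 × 100 = 74.29%.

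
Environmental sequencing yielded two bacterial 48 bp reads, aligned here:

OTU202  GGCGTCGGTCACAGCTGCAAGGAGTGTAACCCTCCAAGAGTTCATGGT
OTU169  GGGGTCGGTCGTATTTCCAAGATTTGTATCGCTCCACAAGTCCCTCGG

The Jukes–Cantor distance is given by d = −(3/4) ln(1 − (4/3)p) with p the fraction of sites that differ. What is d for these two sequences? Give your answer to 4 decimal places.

0.4793

Mismatches occur at site 3 (C→G), site 11 (A→G), site 12 (C→T), site 14 (G→T), site 15 (C→T), site 17 (G→C), site 22 (G→A), site 23 (A→T), site 24 (G→T), site 29 (A→T), site 31 (C→G), site 37 (A→C), site 38 (G→A), site 42 (T→C), site 44 (A→C), site 46 (G→C), site 48 (T→G).
p = 17/48 = 0.354167.
d = −0.75 · ln(1 − (4/3)·0.354167) = −0.75 · ln(0.527777) = −0.75 · (-0.639081) = 0.4793.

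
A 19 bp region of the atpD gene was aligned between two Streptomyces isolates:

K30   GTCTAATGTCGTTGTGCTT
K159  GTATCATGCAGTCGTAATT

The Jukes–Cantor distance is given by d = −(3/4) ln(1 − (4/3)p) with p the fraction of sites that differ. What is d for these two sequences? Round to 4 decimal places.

Differing sites — 3:C/A; 5:A/C; 9:T/C; 10:C/A; 13:T/C; 16:G/A; 17:C/A.
p = 7/19 = 0.368421.
d = −0.75 · ln(1 − (4/3)·0.368421) = −0.75 · ln(0.508772) = −0.75 · (-0.675755) = 0.5068.

0.5068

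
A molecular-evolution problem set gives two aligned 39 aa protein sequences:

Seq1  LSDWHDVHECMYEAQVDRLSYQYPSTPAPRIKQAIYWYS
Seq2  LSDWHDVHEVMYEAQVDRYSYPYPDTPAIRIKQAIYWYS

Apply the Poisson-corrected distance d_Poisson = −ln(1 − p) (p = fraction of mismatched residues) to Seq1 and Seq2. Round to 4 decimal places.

0.1372

Differing sites — 10:C/V; 19:L/Y; 22:Q/P; 25:S/D; 29:P/I.
p = 5/39 = 0.128205.
d = −ln(1 − 0.128205) = −ln(0.871795) = 0.1372.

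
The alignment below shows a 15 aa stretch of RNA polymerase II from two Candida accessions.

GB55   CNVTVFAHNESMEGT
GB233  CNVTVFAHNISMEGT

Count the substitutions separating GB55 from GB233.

The sequences differ at position 10 (E/I).
That gives 1 mismatch out of 15 aligned sites, so the Hamming distance is 1.

1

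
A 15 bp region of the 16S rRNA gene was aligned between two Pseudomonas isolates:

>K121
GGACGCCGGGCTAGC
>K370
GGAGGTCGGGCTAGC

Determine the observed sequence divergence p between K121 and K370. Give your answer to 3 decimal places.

0.133

The sequences differ at positions 4 (C/G), 6 (C/T).
There are 2 differences over 15 sites, so p = 2/15 = 0.133.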